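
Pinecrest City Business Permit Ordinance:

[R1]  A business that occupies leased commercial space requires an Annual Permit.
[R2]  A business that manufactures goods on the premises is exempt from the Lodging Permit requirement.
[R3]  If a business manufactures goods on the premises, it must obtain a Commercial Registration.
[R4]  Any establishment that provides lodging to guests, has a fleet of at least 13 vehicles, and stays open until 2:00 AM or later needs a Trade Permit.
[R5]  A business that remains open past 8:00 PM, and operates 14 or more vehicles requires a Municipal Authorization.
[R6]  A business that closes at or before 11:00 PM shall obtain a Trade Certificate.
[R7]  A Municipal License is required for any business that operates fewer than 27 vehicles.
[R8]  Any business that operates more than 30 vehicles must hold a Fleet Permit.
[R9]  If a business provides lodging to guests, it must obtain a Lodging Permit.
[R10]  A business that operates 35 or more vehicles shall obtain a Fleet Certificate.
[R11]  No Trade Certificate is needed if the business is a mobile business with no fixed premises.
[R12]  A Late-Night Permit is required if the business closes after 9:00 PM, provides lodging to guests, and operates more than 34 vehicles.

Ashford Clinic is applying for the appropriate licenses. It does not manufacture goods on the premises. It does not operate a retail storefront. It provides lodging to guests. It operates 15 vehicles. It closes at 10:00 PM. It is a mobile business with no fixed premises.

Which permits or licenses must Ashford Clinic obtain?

Lodging Permit, Municipal Authorization, Municipal License

[R1] is a mobile business with no fixed premises (not: occupies leased commercial space) → Annual Permit not required.
[R2] does not manufacture goods on the premises → Lodging Permit exemption does not apply.
[R3] does not manufacture goods on the premises → Commercial Registration not required.
[R4] provides lodging to guests; vehicles 15 ≥ 13; closes 10:00 PM, at/before 2:00 AM → Trade Permit not required.
[R5] closes 10:00 PM, after 8:00 PM; vehicles 15 ≥ 14 → Municipal Authorization required.
[R6] closes 10:00 PM, at/before 11:00 PM → Trade Certificate required.
[R7] vehicles 15 < 27 → Municipal License required.
[R8] vehicles 15 ≤ 30 → Fleet Permit not required.
[R9] provides lodging to guests → Lodging Permit required.
[R10] vehicles 15 < 35 → Fleet Certificate not required.
[R11] is a mobile business with no fixed premises → exempt from Trade Certificate.
[R12] closes 10:00 PM, after 9:00 PM; provides lodging to guests; vehicles 15 ≤ 34 → Late-Night Permit not required.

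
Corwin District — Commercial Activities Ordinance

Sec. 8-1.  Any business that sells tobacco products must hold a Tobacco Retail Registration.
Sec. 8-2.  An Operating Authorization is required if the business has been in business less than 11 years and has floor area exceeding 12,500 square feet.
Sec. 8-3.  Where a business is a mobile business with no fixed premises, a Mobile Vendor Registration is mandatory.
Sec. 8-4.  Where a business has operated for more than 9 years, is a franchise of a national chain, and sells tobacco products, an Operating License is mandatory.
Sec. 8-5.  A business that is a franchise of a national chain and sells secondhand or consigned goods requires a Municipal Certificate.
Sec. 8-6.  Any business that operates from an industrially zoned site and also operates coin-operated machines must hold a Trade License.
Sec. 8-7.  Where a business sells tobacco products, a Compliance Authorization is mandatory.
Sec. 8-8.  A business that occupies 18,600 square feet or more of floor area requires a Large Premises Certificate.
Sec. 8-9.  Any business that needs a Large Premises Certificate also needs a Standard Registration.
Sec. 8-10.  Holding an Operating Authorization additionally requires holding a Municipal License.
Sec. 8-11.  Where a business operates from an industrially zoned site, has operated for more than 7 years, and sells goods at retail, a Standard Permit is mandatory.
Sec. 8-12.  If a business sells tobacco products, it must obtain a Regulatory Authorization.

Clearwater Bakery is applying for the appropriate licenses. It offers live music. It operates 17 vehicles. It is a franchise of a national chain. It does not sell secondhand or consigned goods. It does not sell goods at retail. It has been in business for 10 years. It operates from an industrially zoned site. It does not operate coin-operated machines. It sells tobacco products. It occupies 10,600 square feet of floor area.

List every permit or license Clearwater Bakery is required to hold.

Compliance Authorization, Operating License, Regulatory Authorization, Tobacco Retail Registration

Sec. 8-1. sells tobacco products → Tobacco Retail Registration required.
Sec. 8-2. years in business 10 < 11; floor area 10,600 square feet ≤ 12,500 square feet → Operating Authorization not required.
Sec. 8-3. operates from an industrially zoned site (not: is a mobile business with no fixed premises) → Mobile Vendor Registration not required.
Sec. 8-4. years in business 10 > 9; is a franchise of a national chain; sells tobacco products → Operating License required.
Sec. 8-5. is a franchise of a national chain; does not sell secondhand or consigned goods → Municipal Certificate not required.
Sec. 8-6. operates from an industrially zoned site; does not operate coin-operated machines → Trade License not required.
Sec. 8-7. sells tobacco products → Compliance Authorization required.
Sec. 8-8. floor area 10,600 square feet < 18,600 square feet → Large Premises Certificate not required.
Sec. 8-9. Large Premises Certificate is not required → no effect.
Sec. 8-10. Operating Authorization is not required → no effect.
Sec. 8-11. operates from an industrially zoned site; years in business 10 > 7; does not sell goods at retail → Standard Permit not required.
Sec. 8-12. sells tobacco products → Regulatory Authorization required.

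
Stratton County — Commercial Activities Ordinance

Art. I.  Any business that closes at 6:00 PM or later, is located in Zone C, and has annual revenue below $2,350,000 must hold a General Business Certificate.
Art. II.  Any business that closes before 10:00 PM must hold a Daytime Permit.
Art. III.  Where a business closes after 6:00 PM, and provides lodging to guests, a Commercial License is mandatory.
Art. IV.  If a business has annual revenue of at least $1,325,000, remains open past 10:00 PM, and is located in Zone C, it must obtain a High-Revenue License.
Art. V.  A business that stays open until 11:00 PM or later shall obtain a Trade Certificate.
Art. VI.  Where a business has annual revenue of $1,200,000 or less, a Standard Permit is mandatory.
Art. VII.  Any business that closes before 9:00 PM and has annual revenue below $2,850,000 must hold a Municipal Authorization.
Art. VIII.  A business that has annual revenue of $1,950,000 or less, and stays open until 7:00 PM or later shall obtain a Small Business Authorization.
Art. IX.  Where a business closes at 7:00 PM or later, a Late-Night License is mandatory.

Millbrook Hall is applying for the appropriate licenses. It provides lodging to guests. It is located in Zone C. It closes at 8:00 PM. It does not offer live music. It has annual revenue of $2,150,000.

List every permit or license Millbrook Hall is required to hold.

Commercial License, Daytime Permit, General Business Certificate, Late-Night License, Municipal Authorization

Art. I. closes 8:00 PM, after 6:00 PM; is located in Zone C; revenue $2,150,000 < $2,350,000 → General Business Certificate required.
Art. II. closes 8:00 PM, at/before 10:00 PM → Daytime Permit required.
Art. III. closes 8:00 PM, after 6:00 PM; provides lodging to guests → Commercial License required.
Art. IV. revenue $2,150,000 ≥ $1,325,000; closes 8:00 PM, at/before 10:00 PM; is located in Zone C → High-Revenue License not required.
Art. V. closes 8:00 PM, at/before 11:00 PM → Trade Certificate not required.
Art. VI. revenue $2,150,000 > $1,200,000 → Standard Permit not required.
Art. VII. closes 8:00 PM, at/before 9:00 PM; revenue $2,150,000 < $2,850,000 → Municipal Authorization required.
Art. VIII. revenue $2,150,000 > $1,950,000; closes 8:00 PM, after 7:00 PM → Small Business Authorization not required.
Art. IX. closes 8:00 PM, after 7:00 PM → Late-Night License required.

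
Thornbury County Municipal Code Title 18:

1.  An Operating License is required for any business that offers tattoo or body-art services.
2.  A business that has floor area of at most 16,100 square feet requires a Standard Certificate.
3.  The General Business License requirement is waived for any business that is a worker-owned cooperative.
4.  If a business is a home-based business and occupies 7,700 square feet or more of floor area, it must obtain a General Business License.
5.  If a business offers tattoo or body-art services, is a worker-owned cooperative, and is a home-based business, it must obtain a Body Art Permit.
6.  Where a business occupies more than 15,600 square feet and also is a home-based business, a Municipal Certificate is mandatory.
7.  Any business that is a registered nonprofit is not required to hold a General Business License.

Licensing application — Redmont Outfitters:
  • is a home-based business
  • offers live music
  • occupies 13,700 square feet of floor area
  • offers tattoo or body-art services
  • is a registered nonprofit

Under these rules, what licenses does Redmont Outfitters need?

1. offers tattoo or body-art services → Operating License required.
2. floor area 13,700 square feet ≤ 16,100 square feet → Standard Certificate required.
3. is a registered nonprofit (not: is a worker-owned cooperative) → General Business License exemption does not apply.
4. is a home-based business; floor area 13,700 square feet ≥ 7,700 square feet → General Business License required.
5. offers tattoo or body-art services; is a registered nonprofit (not: is a worker-owned cooperative); is a home-based business → Body Art Permit not required.
6. floor area 13,700 square feet ≤ 15,600 square feet; is a home-based business → Municipal Certificate not required.
7. is a registered nonprofit → exempt from General Business License.

Operating License, Standard Certificate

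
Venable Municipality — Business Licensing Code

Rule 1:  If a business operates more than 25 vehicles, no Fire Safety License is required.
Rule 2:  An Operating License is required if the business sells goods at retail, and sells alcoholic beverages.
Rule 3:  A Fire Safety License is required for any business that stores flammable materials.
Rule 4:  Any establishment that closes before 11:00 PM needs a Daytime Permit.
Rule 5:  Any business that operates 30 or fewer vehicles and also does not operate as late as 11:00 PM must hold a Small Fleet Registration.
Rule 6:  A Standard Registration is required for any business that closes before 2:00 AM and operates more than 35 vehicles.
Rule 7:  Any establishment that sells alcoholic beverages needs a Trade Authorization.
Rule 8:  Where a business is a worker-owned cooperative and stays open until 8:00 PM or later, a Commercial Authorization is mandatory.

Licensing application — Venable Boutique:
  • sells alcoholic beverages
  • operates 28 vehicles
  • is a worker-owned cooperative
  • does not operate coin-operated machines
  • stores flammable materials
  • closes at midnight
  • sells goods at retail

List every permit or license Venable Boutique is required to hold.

Commercial Authorization, Operating License, Trade Authorization

Rule 1: vehicles 28 > 25 → exempt from Fire Safety License.
Rule 2: sells goods at retail; sells alcoholic beverages → Operating License required.
Rule 3: stores flammable materials → Fire Safety License required.
Rule 4: closes midnight, after 11:00 PM → Daytime Permit not required.
Rule 5: vehicles 28 ≤ 30; closes midnight, after 11:00 PM → Small Fleet Registration not required.
Rule 6: closes midnight, at/before 2:00 AM; vehicles 28 ≤ 35 → Standard Registration not required.
Rule 7: sells alcoholic beverages → Trade Authorization required.
Rule 8: is a worker-owned cooperative; closes midnight, after 8:00 PM → Commercial Authorization required.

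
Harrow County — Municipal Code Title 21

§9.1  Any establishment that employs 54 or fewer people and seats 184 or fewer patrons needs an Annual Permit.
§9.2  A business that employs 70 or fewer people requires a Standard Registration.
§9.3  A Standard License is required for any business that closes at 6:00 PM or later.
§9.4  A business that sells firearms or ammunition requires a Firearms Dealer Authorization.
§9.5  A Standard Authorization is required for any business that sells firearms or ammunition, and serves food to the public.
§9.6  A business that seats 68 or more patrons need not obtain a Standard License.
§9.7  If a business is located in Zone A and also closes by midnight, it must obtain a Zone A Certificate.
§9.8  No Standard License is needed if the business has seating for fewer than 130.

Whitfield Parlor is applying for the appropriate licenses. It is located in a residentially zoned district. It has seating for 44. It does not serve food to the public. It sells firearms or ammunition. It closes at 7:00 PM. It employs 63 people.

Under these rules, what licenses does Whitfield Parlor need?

§9.1 employees 63 > 54; seating 44 ≤ 184 → Annual Permit not required.
§9.2 employees 63 ≤ 70 → Standard Registration required.
§9.3 closes 7:00 PM, after 6:00 PM → Standard License required.
§9.4 sells firearms or ammunition → Firearms Dealer Authorization required.
§9.5 sells firearms or ammunition; does not serve food to the public → Standard Authorization not required.
§9.6 seating 44 < 68 → Standard License exemption does not apply.
§9.7 is located in a residentially zoned district (not: is located in Zone A); closes 7:00 PM, at/before midnight → Zone A Certificate not required.
§9.8 seating 44 < 130 → exempt from Standard License.

Firearms Dealer Authorization, Standard Registration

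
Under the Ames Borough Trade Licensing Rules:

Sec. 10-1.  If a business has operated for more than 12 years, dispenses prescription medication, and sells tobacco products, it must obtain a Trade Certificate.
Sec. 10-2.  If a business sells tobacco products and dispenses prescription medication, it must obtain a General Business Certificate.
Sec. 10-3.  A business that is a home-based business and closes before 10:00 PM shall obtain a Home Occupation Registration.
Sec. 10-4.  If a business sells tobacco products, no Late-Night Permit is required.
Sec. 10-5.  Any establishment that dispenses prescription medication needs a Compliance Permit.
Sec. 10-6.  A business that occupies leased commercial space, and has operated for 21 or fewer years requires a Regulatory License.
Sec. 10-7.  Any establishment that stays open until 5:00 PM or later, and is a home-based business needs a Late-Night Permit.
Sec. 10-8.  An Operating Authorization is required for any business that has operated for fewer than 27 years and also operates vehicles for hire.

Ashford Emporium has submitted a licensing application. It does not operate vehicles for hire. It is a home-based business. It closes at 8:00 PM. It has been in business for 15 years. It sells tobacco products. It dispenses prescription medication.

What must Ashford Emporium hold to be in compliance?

Sec. 10-1. years in business 15 > 12; dispenses prescription medication; sells tobacco products → Trade Certificate required.
Sec. 10-2. sells tobacco products; dispenses prescription medication → General Business Certificate required.
Sec. 10-3. is a home-based business; closes 8:00 PM, at/before 10:00 PM → Home Occupation Registration required.
Sec. 10-4. sells tobacco products → exempt from Late-Night Permit.
Sec. 10-5. dispenses prescription medication → Compliance Permit required.
Sec. 10-6. is a home-based business (not: occupies leased commercial space); years in business 15 ≤ 21 → Regulatory License not required.
Sec. 10-7. closes 8:00 PM, after 5:00 PM; is a home-based business → Late-Night Permit required.
Sec. 10-8. years in business 15 < 27; does not operate vehicles for hire → Operating Authorization not required.

Compliance Permit, General Business Certificate, Home Occupation Registration, Trade Certificate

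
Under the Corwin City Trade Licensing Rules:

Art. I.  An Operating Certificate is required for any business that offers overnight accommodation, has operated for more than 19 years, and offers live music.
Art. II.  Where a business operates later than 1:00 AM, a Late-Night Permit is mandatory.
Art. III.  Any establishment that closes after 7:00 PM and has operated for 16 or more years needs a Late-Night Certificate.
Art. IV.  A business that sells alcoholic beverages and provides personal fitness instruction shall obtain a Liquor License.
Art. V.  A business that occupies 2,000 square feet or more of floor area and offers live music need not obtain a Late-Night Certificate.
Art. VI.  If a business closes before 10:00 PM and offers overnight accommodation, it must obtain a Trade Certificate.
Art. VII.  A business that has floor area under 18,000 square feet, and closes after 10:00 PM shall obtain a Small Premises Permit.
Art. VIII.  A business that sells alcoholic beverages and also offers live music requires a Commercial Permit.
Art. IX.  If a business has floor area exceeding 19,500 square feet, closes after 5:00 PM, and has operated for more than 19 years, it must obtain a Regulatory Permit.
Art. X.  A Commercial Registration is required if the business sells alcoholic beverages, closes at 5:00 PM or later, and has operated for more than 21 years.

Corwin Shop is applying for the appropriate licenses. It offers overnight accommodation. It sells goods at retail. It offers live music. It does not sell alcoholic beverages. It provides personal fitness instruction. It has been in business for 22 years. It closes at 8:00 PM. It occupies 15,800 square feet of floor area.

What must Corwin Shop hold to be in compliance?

Operating Certificate, Trade Certificate

Art. I. offers overnight accommodation; years in business 22 > 19; offers live music → Operating Certificate required.
Art. II. closes 8:00 PM, at/before 1:00 AM → Late-Night Permit not required.
Art. III. closes 8:00 PM, after 7:00 PM; years in business 22 ≥ 16 → Late-Night Certificate required.
Art. IV. does not sell alcoholic beverages; provides personal fitness instruction → Liquor License not required.
Art. V. floor area 15,800 square feet ≥ 2,000 square feet; offers live music → exempt from Late-Night Certificate.
Art. VI. closes 8:00 PM, at/before 10:00 PM; offers overnight accommodation → Trade Certificate required.
Art. VII. floor area 15,800 square feet < 18,000 square feet; closes 8:00 PM, at/before 10:00 PM → Small Premises Permit not required.
Art. VIII. does not sell alcoholic beverages; offers live music → Commercial Permit not required.
Art. IX. floor area 15,800 square feet ≤ 19,500 square feet; closes 8:00 PM, after 5:00 PM; years in business 22 > 19 → Regulatory Permit not required.
Art. X. does not sell alcoholic beverages; closes 8:00 PM, after 5:00 PM; years in business 22 > 21 → Commercial Registration not required.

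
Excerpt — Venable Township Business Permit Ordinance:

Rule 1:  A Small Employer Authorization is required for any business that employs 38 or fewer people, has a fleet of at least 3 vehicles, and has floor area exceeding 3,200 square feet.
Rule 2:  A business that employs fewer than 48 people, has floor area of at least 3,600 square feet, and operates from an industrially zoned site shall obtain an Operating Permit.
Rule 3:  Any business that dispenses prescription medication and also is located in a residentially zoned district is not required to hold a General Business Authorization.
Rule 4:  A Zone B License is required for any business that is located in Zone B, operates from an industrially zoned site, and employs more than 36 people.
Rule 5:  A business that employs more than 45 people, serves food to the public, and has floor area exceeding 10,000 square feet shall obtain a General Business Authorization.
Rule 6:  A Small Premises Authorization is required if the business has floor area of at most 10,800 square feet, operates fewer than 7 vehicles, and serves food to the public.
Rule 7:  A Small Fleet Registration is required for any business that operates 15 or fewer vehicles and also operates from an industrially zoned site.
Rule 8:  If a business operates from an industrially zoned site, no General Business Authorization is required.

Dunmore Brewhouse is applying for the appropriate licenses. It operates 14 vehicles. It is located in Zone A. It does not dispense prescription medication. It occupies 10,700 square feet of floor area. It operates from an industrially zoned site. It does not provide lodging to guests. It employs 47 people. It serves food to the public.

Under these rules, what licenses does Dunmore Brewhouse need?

Rule 1: employees 47 > 38; vehicles 14 ≥ 3; floor area 10,700 square feet > 3,200 square feet → Small Employer Authorization not required.
Rule 2: employees 47 < 48; floor area 10,700 square feet ≥ 3,600 square feet; operates from an industrially zoned site → Operating Permit required.
Rule 3: does not dispense prescription medication; is located in Zone A (not: is located in a residentially zoned district) → General Business Authorization exemption does not apply.
Rule 4: is located in Zone A (not: is located in Zone B); operates from an industrially zoned site; employees 47 > 36 → Zone B License not required.
Rule 5: employees 47 > 45; serves food to the public; floor area 10,700 square feet > 10,000 square feet → General Business Authorization required.
Rule 6: floor area 10,700 square feet ≤ 10,800 square feet; vehicles 14 ≥ 7; serves food to the public → Small Premises Authorization not required.
Rule 7: vehicles 14 ≤ 15; operates from an industrially zoned site → Small Fleet Registration required.
Rule 8: operates from an industrially zoned site → exempt from General Business Authorization.

Operating Permit, Small Fleet Registration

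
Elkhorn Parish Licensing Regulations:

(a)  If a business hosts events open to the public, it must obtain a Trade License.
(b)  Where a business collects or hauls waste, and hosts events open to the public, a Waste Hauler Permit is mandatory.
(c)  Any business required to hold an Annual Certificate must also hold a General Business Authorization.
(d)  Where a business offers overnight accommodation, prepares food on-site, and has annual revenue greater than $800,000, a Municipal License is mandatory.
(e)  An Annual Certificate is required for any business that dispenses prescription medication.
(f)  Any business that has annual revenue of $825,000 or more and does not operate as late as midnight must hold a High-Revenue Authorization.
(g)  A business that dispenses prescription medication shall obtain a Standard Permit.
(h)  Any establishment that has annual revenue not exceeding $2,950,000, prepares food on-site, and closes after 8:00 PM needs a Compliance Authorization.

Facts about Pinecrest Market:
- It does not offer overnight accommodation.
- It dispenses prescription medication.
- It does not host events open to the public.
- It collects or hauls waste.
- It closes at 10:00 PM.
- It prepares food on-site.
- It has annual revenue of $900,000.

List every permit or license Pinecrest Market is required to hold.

Annual Certificate, Compliance Authorization, General Business Authorization, High-Revenue Authorization, Standard Permit

(a) does not host events open to the public → Trade License not required.
(b) collects or hauls waste; does not host events open to the public → Waste Hauler Permit not required.
(c) Annual Certificate is required → General Business Authorization also required.
(d) does not offer overnight accommodation; prepares food on-site; revenue $900,000 > $800,000 → Municipal License not required.
(e) dispenses prescription medication → Annual Certificate required.
(f) revenue $900,000 ≥ $825,000; closes 10:00 PM, at/before midnight → High-Revenue Authorization required.
(g) dispenses prescription medication → Standard Permit required.
(h) revenue $900,000 ≤ $2,950,000; prepares food on-site; closes 10:00 PM, after 8:00 PM → Compliance Authorization required.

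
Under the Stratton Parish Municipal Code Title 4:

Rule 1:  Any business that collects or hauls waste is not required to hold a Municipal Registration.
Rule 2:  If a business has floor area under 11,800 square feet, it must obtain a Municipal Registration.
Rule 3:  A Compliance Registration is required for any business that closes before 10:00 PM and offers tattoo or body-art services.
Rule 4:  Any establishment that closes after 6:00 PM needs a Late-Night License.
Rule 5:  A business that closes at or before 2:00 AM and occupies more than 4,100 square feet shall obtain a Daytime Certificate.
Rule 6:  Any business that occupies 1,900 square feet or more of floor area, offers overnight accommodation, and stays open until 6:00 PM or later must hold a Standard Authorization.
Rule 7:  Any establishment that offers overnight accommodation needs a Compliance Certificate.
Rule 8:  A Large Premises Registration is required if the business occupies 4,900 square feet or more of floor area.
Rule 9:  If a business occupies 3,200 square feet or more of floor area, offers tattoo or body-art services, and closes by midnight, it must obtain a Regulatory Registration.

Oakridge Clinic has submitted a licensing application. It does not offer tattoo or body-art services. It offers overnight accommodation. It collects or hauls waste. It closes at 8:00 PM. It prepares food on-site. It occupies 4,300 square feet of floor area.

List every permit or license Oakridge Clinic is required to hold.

Compliance Certificate, Daytime Certificate, Late-Night License, Standard Authorization

Rule 1: collects or hauls waste → exempt from Municipal Registration.
Rule 2: floor area 4,300 square feet < 11,800 square feet → Municipal Registration required.
Rule 3: closes 8:00 PM, at/before 10:00 PM; does not offer tattoo or body-art services → Compliance Registration not required.
Rule 4: closes 8:00 PM, after 6:00 PM → Late-Night License required.
Rule 5: closes 8:00 PM, at/before 2:00 AM; floor area 4,300 square feet > 4,100 square feet → Daytime Certificate required.
Rule 6: floor area 4,300 square feet ≥ 1,900 square feet; offers overnight accommodation; closes 8:00 PM, after 6:00 PM → Standard Authorization required.
Rule 7: offers overnight accommodation → Compliance Certificate required.
Rule 8: floor area 4,300 square feet < 4,900 square feet → Large Premises Registration not required.
Rule 9: floor area 4,300 square feet ≥ 3,200 square feet; does not offer tattoo or body-art services; closes 8:00 PM, at/before midnight → Regulatory Registration not required.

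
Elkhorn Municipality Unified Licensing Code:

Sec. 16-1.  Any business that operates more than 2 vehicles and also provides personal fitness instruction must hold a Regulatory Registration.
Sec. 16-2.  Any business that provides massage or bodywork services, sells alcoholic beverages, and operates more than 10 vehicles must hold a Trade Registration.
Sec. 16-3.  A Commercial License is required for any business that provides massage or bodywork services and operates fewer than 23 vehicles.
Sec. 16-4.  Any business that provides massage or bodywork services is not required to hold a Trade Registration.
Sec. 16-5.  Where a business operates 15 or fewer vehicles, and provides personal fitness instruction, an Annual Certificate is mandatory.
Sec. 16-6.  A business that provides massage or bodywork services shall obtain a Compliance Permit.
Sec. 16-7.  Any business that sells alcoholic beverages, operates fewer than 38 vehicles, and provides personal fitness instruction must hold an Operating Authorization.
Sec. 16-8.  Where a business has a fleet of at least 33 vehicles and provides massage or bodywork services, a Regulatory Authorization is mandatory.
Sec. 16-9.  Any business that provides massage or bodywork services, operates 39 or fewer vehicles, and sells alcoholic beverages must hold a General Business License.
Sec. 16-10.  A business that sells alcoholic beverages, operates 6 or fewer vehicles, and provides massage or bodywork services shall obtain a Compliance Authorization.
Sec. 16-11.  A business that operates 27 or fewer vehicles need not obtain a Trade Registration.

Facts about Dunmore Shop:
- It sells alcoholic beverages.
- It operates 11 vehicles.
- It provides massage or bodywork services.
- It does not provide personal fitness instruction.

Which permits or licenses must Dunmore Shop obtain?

Commercial License, Compliance Permit, General Business License

Sec. 16-1. vehicles 11 > 2; does not provide personal fitness instruction → Regulatory Registration not required.
Sec. 16-2. provides massage or bodywork services; sells alcoholic beverages; vehicles 11 > 10 → Trade Registration required.
Sec. 16-3. provides massage or bodywork services; vehicles 11 < 23 → Commercial License required.
Sec. 16-4. provides massage or bodywork services → exempt from Trade Registration.
Sec. 16-5. vehicles 11 ≤ 15; does not provide personal fitness instruction → Annual Certificate not required.
Sec. 16-6. provides massage or bodywork services → Compliance Permit required.
Sec. 16-7. sells alcoholic beverages; vehicles 11 < 38; does not provide personal fitness instruction → Operating Authorization not required.
Sec. 16-8. vehicles 11 < 33; provides massage or bodywork services → Regulatory Authorization not required.
Sec. 16-9. provides massage or bodywork services; vehicles 11 ≤ 39; sells alcoholic beverages → General Business License required.
Sec. 16-10. sells alcoholic beverages; vehicles 11 > 6; provides massage or bodywork services → Compliance Authorization not required.
Sec. 16-11. vehicles 11 ≤ 27 → exempt from Trade Registration.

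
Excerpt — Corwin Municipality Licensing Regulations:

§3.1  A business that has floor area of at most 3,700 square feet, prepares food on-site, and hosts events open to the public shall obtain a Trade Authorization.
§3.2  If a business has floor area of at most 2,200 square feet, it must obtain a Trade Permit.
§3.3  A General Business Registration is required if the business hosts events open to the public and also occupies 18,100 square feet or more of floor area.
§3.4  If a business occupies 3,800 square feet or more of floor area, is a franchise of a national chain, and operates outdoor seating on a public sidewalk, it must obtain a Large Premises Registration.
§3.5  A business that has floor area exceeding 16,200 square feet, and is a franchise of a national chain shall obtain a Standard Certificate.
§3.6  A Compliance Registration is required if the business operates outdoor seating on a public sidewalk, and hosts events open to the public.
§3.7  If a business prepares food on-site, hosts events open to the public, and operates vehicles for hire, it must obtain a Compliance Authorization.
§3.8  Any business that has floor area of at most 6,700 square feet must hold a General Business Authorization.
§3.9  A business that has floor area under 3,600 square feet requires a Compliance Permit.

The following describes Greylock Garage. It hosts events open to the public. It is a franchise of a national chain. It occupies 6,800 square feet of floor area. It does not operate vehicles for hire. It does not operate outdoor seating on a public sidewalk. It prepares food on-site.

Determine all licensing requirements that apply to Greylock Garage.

§3.1 floor area 6,800 square feet > 3,700 square feet; prepares food on-site; hosts events open to the public → Trade Authorization not required.
§3.2 floor area 6,800 square feet > 2,200 square feet → Trade Permit not required.
§3.3 hosts events open to the public; floor area 6,800 square feet < 18,100 square feet → General Business Registration not required.
§3.4 floor area 6,800 square feet ≥ 3,800 square feet; is a franchise of a national chain; does not operate outdoor seating on a public sidewalk → Large Premises Registration not required.
§3.5 floor area 6,800 square feet ≤ 16,200 square feet; is a franchise of a national chain → Standard Certificate not required.
§3.6 does not operate outdoor seating on a public sidewalk; hosts events open to the public → Compliance Registration not required.
§3.7 prepares food on-site; hosts events open to the public; does not operate vehicles for hire → Compliance Authorization not required.
§3.8 floor area 6,800 square feet > 6,700 square feet → General Business Authorization not required.
§3.9 floor area 6,800 square feet ≥ 3,600 square feet → Compliance Permit not required.

None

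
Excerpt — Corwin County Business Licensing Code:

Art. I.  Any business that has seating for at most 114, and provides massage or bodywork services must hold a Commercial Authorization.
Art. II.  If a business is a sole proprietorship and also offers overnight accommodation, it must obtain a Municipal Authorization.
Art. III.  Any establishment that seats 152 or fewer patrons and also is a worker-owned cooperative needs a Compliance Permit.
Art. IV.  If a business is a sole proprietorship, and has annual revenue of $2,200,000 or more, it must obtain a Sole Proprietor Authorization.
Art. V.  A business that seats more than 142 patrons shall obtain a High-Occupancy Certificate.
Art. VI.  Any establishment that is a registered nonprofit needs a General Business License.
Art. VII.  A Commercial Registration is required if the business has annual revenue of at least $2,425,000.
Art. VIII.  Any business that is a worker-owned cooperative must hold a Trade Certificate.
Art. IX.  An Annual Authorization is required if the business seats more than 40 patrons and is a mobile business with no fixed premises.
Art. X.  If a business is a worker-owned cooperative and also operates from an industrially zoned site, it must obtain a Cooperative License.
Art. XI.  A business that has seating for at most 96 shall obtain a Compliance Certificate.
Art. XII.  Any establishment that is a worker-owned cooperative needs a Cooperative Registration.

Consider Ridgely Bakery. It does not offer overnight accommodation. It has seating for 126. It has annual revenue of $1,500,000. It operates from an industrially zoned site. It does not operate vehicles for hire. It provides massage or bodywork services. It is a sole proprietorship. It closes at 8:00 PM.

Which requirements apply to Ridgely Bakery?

Art. I. seating 126 > 114; provides massage or bodywork services → Commercial Authorization not required.
Art. II. is a sole proprietorship; does not offer overnight accommodation → Municipal Authorization not required.
Art. III. seating 126 ≤ 152; is a sole proprietorship (not: is a worker-owned cooperative) → Compliance Permit not required.
Art. IV. is a sole proprietorship; revenue $1,500,000 < $2,200,000 → Sole Proprietor Authorization not required.
Art. V. seating 126 ≤ 142 → High-Occupancy Certificate not required.
Art. VI. is a sole proprietorship (not: is a registered nonprofit) → General Business License not required.
Art. VII. revenue $1,500,000 < $2,425,000 → Commercial Registration not required.
Art. VIII. is a sole proprietorship (not: is a worker-owned cooperative) → Trade Certificate not required.
Art. IX. seating 126 > 40; operates from an industrially zoned site (not: is a mobile business with no fixed premises) → Annual Authorization not required.
Art. X. is a sole proprietorship (not: is a worker-owned cooperative); operates from an industrially zoned site → Cooperative License not required.
Art. XI. seating 126 > 96 → Compliance Certificate not required.
Art. XII. is a sole proprietorship (not: is a worker-owned cooperative) → Cooperative Registration not required.

None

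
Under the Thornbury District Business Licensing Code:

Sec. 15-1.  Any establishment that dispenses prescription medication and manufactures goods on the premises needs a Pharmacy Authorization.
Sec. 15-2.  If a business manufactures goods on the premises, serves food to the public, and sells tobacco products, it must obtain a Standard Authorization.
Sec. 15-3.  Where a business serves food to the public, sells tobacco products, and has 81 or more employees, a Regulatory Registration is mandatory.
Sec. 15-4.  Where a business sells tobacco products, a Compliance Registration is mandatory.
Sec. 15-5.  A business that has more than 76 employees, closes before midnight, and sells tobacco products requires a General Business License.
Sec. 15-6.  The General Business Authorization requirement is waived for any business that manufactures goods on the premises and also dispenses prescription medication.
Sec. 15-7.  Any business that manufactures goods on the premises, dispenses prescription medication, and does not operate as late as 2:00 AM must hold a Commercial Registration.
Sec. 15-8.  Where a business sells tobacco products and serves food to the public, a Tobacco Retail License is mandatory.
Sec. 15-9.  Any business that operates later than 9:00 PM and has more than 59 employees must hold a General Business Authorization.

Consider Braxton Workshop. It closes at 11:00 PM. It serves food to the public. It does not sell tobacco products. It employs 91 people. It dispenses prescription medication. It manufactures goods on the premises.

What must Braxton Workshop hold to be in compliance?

Sec. 15-1. dispenses prescription medication; manufactures goods on the premises → Pharmacy Authorization required.
Sec. 15-2. manufactures goods on the premises; serves food to the public; does not sell tobacco products → Standard Authorization not required.
Sec. 15-3. serves food to the public; does not sell tobacco products; employees 91 ≥ 81 → Regulatory Registration not required.
Sec. 15-4. does not sell tobacco products → Compliance Registration not required.
Sec. 15-5. employees 91 > 76; closes 11:00 PM, at/before midnight; does not sell tobacco products → General Business License not required.
Sec. 15-6. manufactures goods on the premises; dispenses prescription medication → exempt from General Business Authorization.
Sec. 15-7. manufactures goods on the premises; dispenses prescription medication; closes 11:00 PM, at/before 2:00 AM → Commercial Registration required.
Sec. 15-8. does not sell tobacco products; serves food to the public → Tobacco Retail License not required.
Sec. 15-9. closes 11:00 PM, after 9:00 PM; employees 91 > 59 → General Business Authorization required.

Commercial Registration, Pharmacy Authorization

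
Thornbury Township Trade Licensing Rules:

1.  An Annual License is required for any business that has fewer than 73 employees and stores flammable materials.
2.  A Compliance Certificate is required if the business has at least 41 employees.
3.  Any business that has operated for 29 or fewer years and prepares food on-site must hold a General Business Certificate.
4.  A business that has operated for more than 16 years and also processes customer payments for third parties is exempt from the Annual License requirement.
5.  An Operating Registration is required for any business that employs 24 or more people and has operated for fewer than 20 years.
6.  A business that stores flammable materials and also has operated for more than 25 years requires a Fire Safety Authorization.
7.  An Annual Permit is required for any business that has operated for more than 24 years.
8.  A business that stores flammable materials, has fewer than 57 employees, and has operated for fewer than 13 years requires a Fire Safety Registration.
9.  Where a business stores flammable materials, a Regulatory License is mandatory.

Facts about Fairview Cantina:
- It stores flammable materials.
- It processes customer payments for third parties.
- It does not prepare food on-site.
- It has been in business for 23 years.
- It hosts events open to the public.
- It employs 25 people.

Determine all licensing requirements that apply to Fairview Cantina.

Regulatory License

1. employees 25 < 73; stores flammable materials → Annual License required.
2. employees 25 < 41 → Compliance Certificate not required.
3. years in business 23 ≤ 29; does not prepare food on-site → General Business Certificate not required.
4. years in business 23 > 16; processes customer payments for third parties → exempt from Annual License.
5. employees 25 ≥ 24; years in business 23 ≥ 20 → Operating Registration not required.
6. stores flammable materials; years in business 23 ≤ 25 → Fire Safety Authorization not required.
7. years in business 23 ≤ 24 → Annual Permit not required.
8. stores flammable materials; employees 25 < 57; years in business 23 ≥ 13 → Fire Safety Registration not required.
9. stores flammable materials → Regulatory License required.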